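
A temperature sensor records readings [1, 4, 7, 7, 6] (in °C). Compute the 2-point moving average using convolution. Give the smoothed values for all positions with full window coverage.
2-point moving average kernel = [1, 1]. Apply in 'valid' mode (full window coverage): avg[0] = (1 + 4) / 2 = 2.5; avg[1] = (4 + 7) / 2 = 5.5; avg[2] = (7 + 7) / 2 = 7.0; avg[3] = (7 + 6) / 2 = 6.5. Smoothed values: [2.5, 5.5, 7.0, 6.5]

[2.5, 5.5, 7.0, 6.5]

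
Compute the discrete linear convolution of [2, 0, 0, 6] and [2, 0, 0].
y[0] = 2×2 = 4; y[1] = 2×0 + 0×2 = 0; y[2] = 2×0 + 0×0 + 0×2 = 0; y[3] = 0×0 + 0×0 + 6×2 = 12; y[4] = 0×0 + 6×0 = 0; y[5] = 6×0 = 0

[4, 0, 0, 12, 0, 0]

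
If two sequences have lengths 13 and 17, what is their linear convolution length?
Linear/full convolution length: m + n - 1 = 13 + 17 - 1 = 29

29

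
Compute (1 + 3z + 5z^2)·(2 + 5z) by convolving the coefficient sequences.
Ascending coefficients: a = [1, 3, 5], b = [2, 5]. c[0] = 1×2 = 2; c[1] = 1×5 + 3×2 = 11; c[2] = 3×5 + 5×2 = 25; c[3] = 5×5 = 25. Result coefficients: [2, 11, 25, 25] → 2 + 11z + 25z^2 + 25z^3

2 + 11z + 25z^2 + 25z^3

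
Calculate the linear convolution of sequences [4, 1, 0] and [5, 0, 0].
y[0] = 4×5 = 20; y[1] = 4×0 + 1×5 = 5; y[2] = 4×0 + 1×0 + 0×5 = 0; y[3] = 1×0 + 0×0 = 0; y[4] = 0×0 = 0

[20, 5, 0, 0, 0]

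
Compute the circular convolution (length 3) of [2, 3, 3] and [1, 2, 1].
Use y[k] = Σ_j a[j]·b[(k-j) mod 3]. y[0] = 2×1 + 3×1 + 3×2 = 11; y[1] = 2×2 + 3×1 + 3×1 = 10; y[2] = 2×1 + 3×2 + 3×1 = 11. Result: [11, 10, 11]

[11, 10, 11]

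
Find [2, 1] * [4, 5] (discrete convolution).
y[0] = 2×4 = 8; y[1] = 2×5 + 1×4 = 14; y[2] = 1×5 = 5

[8, 14, 5]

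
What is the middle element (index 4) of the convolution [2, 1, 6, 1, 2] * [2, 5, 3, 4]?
Use y[k] = Σ_i a[i]·b[k-i] at k=4. y[4] = 1×4 + 6×3 + 1×5 + 2×2 = 31

31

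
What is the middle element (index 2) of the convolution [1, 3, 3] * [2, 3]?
Use y[k] = Σ_i a[i]·b[k-i] at k=2. y[2] = 3×3 + 3×2 = 15

15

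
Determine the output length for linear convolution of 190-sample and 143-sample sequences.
Linear/full convolution length: m + n - 1 = 190 + 143 - 1 = 332

332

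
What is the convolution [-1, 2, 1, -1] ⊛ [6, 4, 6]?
y[0] = -1×6 = -6; y[1] = -1×4 + 2×6 = 8; y[2] = -1×6 + 2×4 + 1×6 = 8; y[3] = 2×6 + 1×4 + -1×6 = 10; y[4] = 1×6 + -1×4 = 2; y[5] = -1×6 = -6

[-6, 8, 8, 10, 2, -6]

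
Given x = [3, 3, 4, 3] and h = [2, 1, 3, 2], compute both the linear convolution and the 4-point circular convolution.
Linear: y_lin[0] = 3×2 = 6; y_lin[1] = 3×1 + 3×2 = 9; y_lin[2] = 3×3 + 3×1 + 4×2 = 20; y_lin[3] = 3×2 + 3×3 + 4×1 + 3×2 = 25; y_lin[4] = 3×2 + 4×3 + 3×1 = 21; y_lin[5] = 4×2 + 3×3 = 17; y_lin[6] = 3×2 = 6 → [6, 9, 20, 25, 21, 17, 6]. Circular (length 4): y[0] = 3×2 + 3×2 + 4×3 + 3×1 = 27; y[1] = 3×1 + 3×2 + 4×2 + 3×3 = 26; y[2] = 3×3 + 3×1 + 4×2 + 3×2 = 26; y[3] = 3×2 + 3×3 + 4×1 + 3×2 = 25 → [27, 26, 26, 25]

Linear: [6, 9, 20, 25, 21, 17, 6], Circular: [27, 26, 26, 25]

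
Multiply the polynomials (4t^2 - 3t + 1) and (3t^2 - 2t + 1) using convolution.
Ascending coefficients: a = [1, -3, 4], b = [1, -2, 3]. c[0] = 1×1 = 1; c[1] = 1×-2 + -3×1 = -5; c[2] = 1×3 + -3×-2 + 4×1 = 13; c[3] = -3×3 + 4×-2 = -17; c[4] = 4×3 = 12. Result coefficients: [1, -5, 13, -17, 12] → 12t^4 - 17t^3 + 13t^2 - 5t + 1

12t^4 - 17t^3 + 13t^2 - 5t + 1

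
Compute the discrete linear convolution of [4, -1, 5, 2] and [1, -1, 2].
y[0] = 4×1 = 4; y[1] = 4×-1 + -1×1 = -5; y[2] = 4×2 + -1×-1 + 5×1 = 14; y[3] = -1×2 + 5×-1 + 2×1 = -5; y[4] = 5×2 + 2×-1 = 8; y[5] = 2×2 = 4

[4, -5, 14, -5, 8, 4]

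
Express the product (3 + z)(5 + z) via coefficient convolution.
Ascending coefficients: a = [3, 1], b = [5, 1]. c[0] = 3×5 = 15; c[1] = 3×1 + 1×5 = 8; c[2] = 1×1 = 1. Result coefficients: [15, 8, 1] → 15 + 8z + z^2

15 + 8z + z^2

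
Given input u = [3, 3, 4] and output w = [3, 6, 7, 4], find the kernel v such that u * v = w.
Output length 4 = len(u) + len(v) - 1 ⇒ len(v) = 2. Solve v forward using v[k] = (w[k] - Σ_{i≥1} u[i]·v[k-i]) / u[0]: v[0] = w[0] / u[0] = 3 / 3 = 1; v[1] = (w[1] - 3×1) / u[0] = (6 - 3×1) / 3 = 1. So v = [1, 1]. Forward-check [3, 3, 4] * [1, 1]: w[0] = 3×1 = 3; w[1] = 3×1 + 3×1 = 6; w[2] = 3×1 + 4×1 = 7; w[3] = 4×1 = 4 → [3, 6, 7, 4] ✓

[1, 1]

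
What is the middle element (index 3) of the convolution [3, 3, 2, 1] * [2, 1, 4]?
Use y[k] = Σ_i a[i]·b[k-i] at k=3. y[3] = 3×4 + 2×1 + 1×2 = 16

16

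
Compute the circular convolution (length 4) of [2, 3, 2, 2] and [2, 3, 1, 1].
Use y[k] = Σ_j a[j]·b[(k-j) mod 4]. y[0] = 2×2 + 3×1 + 2×1 + 2×3 = 15; y[1] = 2×3 + 3×2 + 2×1 + 2×1 = 16; y[2] = 2×1 + 3×3 + 2×2 + 2×1 = 17; y[3] = 2×1 + 3×1 + 2×3 + 2×2 = 15. Result: [15, 16, 17, 15]

[15, 16, 17, 15]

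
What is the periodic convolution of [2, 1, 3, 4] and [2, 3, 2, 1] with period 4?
Use y[k] = Σ_j a[j]·b[(k-j) mod 4]. y[0] = 2×2 + 1×1 + 3×2 + 4×3 = 23; y[1] = 2×3 + 1×2 + 3×1 + 4×2 = 19; y[2] = 2×2 + 1×3 + 3×2 + 4×1 = 17; y[3] = 2×1 + 1×2 + 3×3 + 4×2 = 21. Result: [23, 19, 17, 21]

[23, 19, 17, 21]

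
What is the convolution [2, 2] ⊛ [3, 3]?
y[0] = 2×3 = 6; y[1] = 2×3 + 2×3 = 12; y[2] = 2×3 = 6

[6, 12, 6]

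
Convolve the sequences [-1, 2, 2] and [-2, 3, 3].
y[0] = -1×-2 = 2; y[1] = -1×3 + 2×-2 = -7; y[2] = -1×3 + 2×3 + 2×-2 = -1; y[3] = 2×3 + 2×3 = 12; y[4] = 2×3 = 6

[2, -7, -1, 12, 6]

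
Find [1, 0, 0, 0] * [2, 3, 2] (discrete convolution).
y[0] = 1×2 = 2; y[1] = 1×3 + 0×2 = 3; y[2] = 1×2 + 0×3 + 0×2 = 2; y[3] = 0×2 + 0×3 + 0×2 = 0; y[4] = 0×2 + 0×3 = 0; y[5] = 0×2 = 0

[2, 3, 2, 0, 0, 0]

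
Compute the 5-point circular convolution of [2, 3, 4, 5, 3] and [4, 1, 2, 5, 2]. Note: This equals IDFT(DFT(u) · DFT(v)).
Either evaluate y[k] = Σ_j u[j]·v[(k-j) mod 5] directly, or use IDFT(DFT(u) · DFT(v)). y[0] = 2×4 + 3×2 + 4×5 + 5×2 + 3×1 = 47; y[1] = 2×1 + 3×4 + 4×2 + 5×5 + 3×2 = 53; y[2] = 2×2 + 3×1 + 4×4 + 5×2 + 3×5 = 48; y[3] = 2×5 + 3×2 + 4×1 + 5×4 + 3×2 = 46; y[4] = 2×2 + 3×5 + 4×2 + 5×1 + 3×4 = 44. Result: [47, 53, 48, 46, 44]

[47, 53, 48, 46, 44]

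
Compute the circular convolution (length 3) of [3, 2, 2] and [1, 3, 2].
Use y[k] = Σ_j u[j]·v[(k-j) mod 3]. y[0] = 3×1 + 2×2 + 2×3 = 13; y[1] = 3×3 + 2×1 + 2×2 = 15; y[2] = 3×2 + 2×3 + 2×1 = 14. Result: [13, 15, 14]

[13, 15, 14]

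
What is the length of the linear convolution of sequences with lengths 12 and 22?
Linear/full convolution length: m + n - 1 = 12 + 22 - 1 = 33

33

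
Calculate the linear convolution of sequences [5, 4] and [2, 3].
y[0] = 5×2 = 10; y[1] = 5×3 + 4×2 = 23; y[2] = 4×3 = 12

[10, 23, 12]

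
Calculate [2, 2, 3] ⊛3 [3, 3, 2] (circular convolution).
Use y[k] = Σ_j x[j]·h[(k-j) mod 3]. y[0] = 2×3 + 2×2 + 3×3 = 19; y[1] = 2×3 + 2×3 + 3×2 = 18; y[2] = 2×2 + 2×3 + 3×3 = 19. Result: [19, 18, 19]

[19, 18, 19]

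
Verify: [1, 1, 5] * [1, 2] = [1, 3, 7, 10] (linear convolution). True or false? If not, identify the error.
Recompute linear convolution of [1, 1, 5] and [1, 2]: y[0] = 1×1 = 1; y[1] = 1×2 + 1×1 = 3; y[2] = 1×2 + 5×1 = 7; y[3] = 5×2 = 10 → [1, 3, 7, 10]. Given [1, 3, 7, 10] matches, so answer: Yes

Yes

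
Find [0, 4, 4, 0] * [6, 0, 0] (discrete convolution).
y[0] = 0×6 = 0; y[1] = 0×0 + 4×6 = 24; y[2] = 0×0 + 4×0 + 4×6 = 24; y[3] = 4×0 + 4×0 + 0×6 = 0; y[4] = 4×0 + 0×0 = 0; y[5] = 0×0 = 0

[0, 24, 24, 0, 0, 0]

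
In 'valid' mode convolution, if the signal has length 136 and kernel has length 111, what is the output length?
'Valid' mode counts only positions where the kernel fully overlaps the signal: m - n + 1 = 136 - 111 + 1 = 26

26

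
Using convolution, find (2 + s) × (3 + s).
Ascending coefficients: a = [2, 1], b = [3, 1]. c[0] = 2×3 = 6; c[1] = 2×1 + 1×3 = 5; c[2] = 1×1 = 1. Result coefficients: [6, 5, 1] → 6 + 5s + s^2

6 + 5s + s^2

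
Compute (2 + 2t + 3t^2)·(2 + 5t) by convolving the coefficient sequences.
Ascending coefficients: a = [2, 2, 3], b = [2, 5]. c[0] = 2×2 = 4; c[1] = 2×5 + 2×2 = 14; c[2] = 2×5 + 3×2 = 16; c[3] = 3×5 = 15. Result coefficients: [4, 14, 16, 15] → 4 + 14t + 16t^2 + 15t^3

4 + 14t + 16t^2 + 15t^3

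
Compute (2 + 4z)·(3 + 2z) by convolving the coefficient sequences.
Ascending coefficients: a = [2, 4], b = [3, 2]. c[0] = 2×3 = 6; c[1] = 2×2 + 4×3 = 16; c[2] = 4×2 = 8. Result coefficients: [6, 16, 8] → 6 + 16z + 8z^2

6 + 16z + 8z^2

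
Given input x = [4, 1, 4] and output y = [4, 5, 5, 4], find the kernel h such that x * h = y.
Output length 4 = len(x) + len(h) - 1 ⇒ len(h) = 2. Solve h forward using h[k] = (y[k] - Σ_{i≥1} x[i]·h[k-i]) / x[0]: h[0] = y[0] / x[0] = 4 / 4 = 1; h[1] = (y[1] - 1×1) / x[0] = (5 - 1×1) / 4 = 1. So h = [1, 1]. Forward-check [4, 1, 4] * [1, 1]: y[0] = 4×1 = 4; y[1] = 4×1 + 1×1 = 5; y[2] = 1×1 + 4×1 = 5; y[3] = 4×1 = 4 → [4, 5, 5, 4] ✓

[1, 1]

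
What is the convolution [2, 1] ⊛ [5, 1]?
y[0] = 2×5 = 10; y[1] = 2×1 + 1×5 = 7; y[2] = 1×1 = 1

[10, 7, 1]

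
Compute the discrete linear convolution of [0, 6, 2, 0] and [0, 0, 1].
y[0] = 0×0 = 0; y[1] = 0×0 + 6×0 = 0; y[2] = 0×1 + 6×0 + 2×0 = 0; y[3] = 6×1 + 2×0 + 0×0 = 6; y[4] = 2×1 + 0×0 = 2; y[5] = 0×1 = 0

[0, 0, 0, 6, 2, 0]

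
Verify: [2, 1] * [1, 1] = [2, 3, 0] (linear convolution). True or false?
Recompute linear convolution of [2, 1] and [1, 1]: y[0] = 2×1 = 2; y[1] = 2×1 + 1×1 = 3; y[2] = 1×1 = 1 → [2, 3, 1]. Compare to given [2, 3, 0]: they differ at index 2: given 0, correct 1, so answer: No

No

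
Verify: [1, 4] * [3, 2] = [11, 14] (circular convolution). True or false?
Recompute circular convolution of [1, 4] and [3, 2]: y[0] = 1×3 + 4×2 = 11; y[1] = 1×2 + 4×3 = 14 → [11, 14]. Given [11, 14] matches, so answer: Yes

Yes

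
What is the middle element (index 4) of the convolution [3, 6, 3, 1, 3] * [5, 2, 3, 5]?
Use y[k] = Σ_i a[i]·b[k-i] at k=4. y[4] = 6×5 + 3×3 + 1×2 + 3×5 = 56

56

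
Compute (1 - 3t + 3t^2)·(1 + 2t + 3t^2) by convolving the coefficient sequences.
Ascending coefficients: a = [1, -3, 3], b = [1, 2, 3]. c[0] = 1×1 = 1; c[1] = 1×2 + -3×1 = -1; c[2] = 1×3 + -3×2 + 3×1 = 0; c[3] = -3×3 + 3×2 = -3; c[4] = 3×3 = 9. Result coefficients: [1, -1, 0, -3, 9] → 1 - t - 3t^3 + 9t^4

1 - t - 3t^3 + 9t^4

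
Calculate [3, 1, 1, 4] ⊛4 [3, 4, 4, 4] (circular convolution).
Use y[k] = Σ_j f[j]·g[(k-j) mod 4]. y[0] = 3×3 + 1×4 + 1×4 + 4×4 = 33; y[1] = 3×4 + 1×3 + 1×4 + 4×4 = 35; y[2] = 3×4 + 1×4 + 1×3 + 4×4 = 35; y[3] = 3×4 + 1×4 + 1×4 + 4×3 = 32. Result: [33, 35, 35, 32]

[33, 35, 35, 32]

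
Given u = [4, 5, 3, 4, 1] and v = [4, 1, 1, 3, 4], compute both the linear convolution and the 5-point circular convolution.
Linear: y_lin[0] = 4×4 = 16; y_lin[1] = 4×1 + 5×4 = 24; y_lin[2] = 4×1 + 5×1 + 3×4 = 21; y_lin[3] = 4×3 + 5×1 + 3×1 + 4×4 = 36; y_lin[4] = 4×4 + 5×3 + 3×1 + 4×1 + 1×4 = 42; y_lin[5] = 5×4 + 3×3 + 4×1 + 1×1 = 34; y_lin[6] = 3×4 + 4×3 + 1×1 = 25; y_lin[7] = 4×4 + 1×3 = 19; y_lin[8] = 1×4 = 4 → [16, 24, 21, 36, 42, 34, 25, 19, 4]. Circular (length 5): y[0] = 4×4 + 5×4 + 3×3 + 4×1 + 1×1 = 50; y[1] = 4×1 + 5×4 + 3×4 + 4×3 + 1×1 = 49; y[2] = 4×1 + 5×1 + 3×4 + 4×4 + 1×3 = 40; y[3] = 4×3 + 5×1 + 3×1 + 4×4 + 1×4 = 40; y[4] = 4×4 + 5×3 + 3×1 + 4×1 + 1×4 = 42 → [50, 49, 40, 40, 42]

Linear: [16, 24, 21, 36, 42, 34, 25, 19, 4], Circular: [50, 49, 40, 40, 42]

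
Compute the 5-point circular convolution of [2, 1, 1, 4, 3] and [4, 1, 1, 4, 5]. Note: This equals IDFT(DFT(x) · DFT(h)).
Either evaluate y[k] = Σ_j x[j]·h[(k-j) mod 5] directly, or use IDFT(DFT(x) · DFT(h)). y[0] = 2×4 + 1×5 + 1×4 + 4×1 + 3×1 = 24; y[1] = 2×1 + 1×4 + 1×5 + 4×4 + 3×1 = 30; y[2] = 2×1 + 1×1 + 1×4 + 4×5 + 3×4 = 39; y[3] = 2×4 + 1×1 + 1×1 + 4×4 + 3×5 = 41; y[4] = 2×5 + 1×4 + 1×1 + 4×1 + 3×4 = 31. Result: [24, 30, 39, 41, 31]

[24, 30, 39, 41, 31]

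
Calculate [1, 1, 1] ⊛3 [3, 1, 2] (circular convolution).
Use y[k] = Σ_j x[j]·h[(k-j) mod 3]. y[0] = 1×3 + 1×2 + 1×1 = 6; y[1] = 1×1 + 1×3 + 1×2 = 6; y[2] = 1×2 + 1×1 + 1×3 = 6. Result: [6, 6, 6]

[6, 6, 6]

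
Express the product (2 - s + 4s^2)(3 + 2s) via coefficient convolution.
Ascending coefficients: a = [2, -1, 4], b = [3, 2]. c[0] = 2×3 = 6; c[1] = 2×2 + -1×3 = 1; c[2] = -1×2 + 4×3 = 10; c[3] = 4×2 = 8. Result coefficients: [6, 1, 10, 8] → 6 + s + 10s^2 + 8s^3

6 + s + 10s^2 + 8s^3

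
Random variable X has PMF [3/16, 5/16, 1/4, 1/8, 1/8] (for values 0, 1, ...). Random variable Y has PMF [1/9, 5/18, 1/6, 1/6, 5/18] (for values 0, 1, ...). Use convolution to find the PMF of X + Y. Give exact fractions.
P(X+Y=k) = Σ_i P(X=i)·P(Y=k-i) — a convolution of [3/16, 5/16, 1/4, 1/8, 1/8] and [1/9, 5/18, 1/6, 1/6, 5/18]. P(X+Y=0) = (3/16)×(1/9) = 1/48; P(X+Y=1) = (3/16)×(5/18) + (5/16)×(1/9) = 5/96 + 5/144 = 25/288; P(X+Y=2) = (3/16)×(1/6) + (5/16)×(5/18) + (1/4)×(1/9) = 1/32 + 25/288 + 1/36 = 7/48; P(X+Y=3) = (3/16)×(1/6) + (5/16)×(1/6) + (1/4)×(5/18) + (1/8)×(1/9) = 1/32 + 5/96 + 5/72 + 1/72 = 1/6; P(X+Y=4) = (3/16)×(5/18) + (5/16)×(1/6) + (1/4)×(1/6) + (1/8)×(5/18) + (1/8)×(1/9) = 5/96 + 5/96 + 1/24 + 5/144 + 1/72 = 7/36; P(X+Y=5) = (5/16)×(5/18) + (1/4)×(1/6) + (1/8)×(1/6) + (1/8)×(5/18) = 25/288 + 1/24 + 1/48 + 5/144 = 53/288; P(X+Y=6) = (1/4)×(5/18) + (1/8)×(1/6) + (1/8)×(1/6) = 5/72 + 1/48 + 1/48 = 1/9; P(X+Y=7) = (1/8)×(5/18) + (1/8)×(1/6) = 5/144 + 1/48 = 1/18; P(X+Y=8) = (1/8)×(5/18) = 5/144. PMF: [1/48, 25/288, 7/48, 1/6, 7/36, 53/288, 1/9, 1/18, 5/144] (sums to 1 ✓)

[1/48, 25/288, 7/48, 1/6, 7/36, 53/288, 1/9, 1/18, 5/144]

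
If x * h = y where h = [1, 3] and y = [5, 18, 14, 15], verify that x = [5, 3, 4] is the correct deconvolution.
Forward-compute [5, 3, 4] * [1, 3]: y[0] = 5×1 = 5; y[1] = 5×3 + 3×1 = 18; y[2] = 3×3 + 4×1 = 13; y[3] = 4×3 = 12 → [5, 18, 13, 12]. Does not match given y = [5, 18, 14, 15].

Not verified. [5, 3, 4] * [1, 3] = [5, 18, 13, 12], which differs from [5, 18, 14, 15] at index 2.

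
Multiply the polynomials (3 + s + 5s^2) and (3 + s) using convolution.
Ascending coefficients: a = [3, 1, 5], b = [3, 1]. c[0] = 3×3 = 9; c[1] = 3×1 + 1×3 = 6; c[2] = 1×1 + 5×3 = 16; c[3] = 5×1 = 5. Result coefficients: [9, 6, 16, 5] → 9 + 6s + 16s^2 + 5s^3

9 + 6s + 16s^2 + 5s^3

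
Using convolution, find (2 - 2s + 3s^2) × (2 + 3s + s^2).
Ascending coefficients: a = [2, -2, 3], b = [2, 3, 1]. c[0] = 2×2 = 4; c[1] = 2×3 + -2×2 = 2; c[2] = 2×1 + -2×3 + 3×2 = 2; c[3] = -2×1 + 3×3 = 7; c[4] = 3×1 = 3. Result coefficients: [4, 2, 2, 7, 3] → 4 + 2s + 2s^2 + 7s^3 + 3s^4

4 + 2s + 2s^2 + 7s^3 + 3s^4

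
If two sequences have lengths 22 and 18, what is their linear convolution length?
Linear/full convolution length: m + n - 1 = 22 + 18 - 1 = 39

39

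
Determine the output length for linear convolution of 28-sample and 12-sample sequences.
Linear/full convolution length: m + n - 1 = 28 + 12 - 1 = 39

39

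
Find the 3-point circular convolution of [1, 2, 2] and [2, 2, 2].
Use y[k] = Σ_j x[j]·h[(k-j) mod 3]. y[0] = 1×2 + 2×2 + 2×2 = 10; y[1] = 1×2 + 2×2 + 2×2 = 10; y[2] = 1×2 + 2×2 + 2×2 = 10. Result: [10, 10, 10]

[10, 10, 10]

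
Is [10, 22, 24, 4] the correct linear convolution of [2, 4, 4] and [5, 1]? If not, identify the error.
Recompute linear convolution of [2, 4, 4] and [5, 1]: y[0] = 2×5 = 10; y[1] = 2×1 + 4×5 = 22; y[2] = 4×1 + 4×5 = 24; y[3] = 4×1 = 4 → [10, 22, 24, 4]. Given [10, 22, 24, 4] matches, so answer: Yes

Yes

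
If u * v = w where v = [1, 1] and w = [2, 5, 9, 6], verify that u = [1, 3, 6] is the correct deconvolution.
Forward-compute [1, 3, 6] * [1, 1]: w[0] = 1×1 = 1; w[1] = 1×1 + 3×1 = 4; w[2] = 3×1 + 6×1 = 9; w[3] = 6×1 = 6 → [1, 4, 9, 6]. Does not match given w = [2, 5, 9, 6].

Not verified. [1, 3, 6] * [1, 1] = [1, 4, 9, 6], which differs from [2, 5, 9, 6] at index 0.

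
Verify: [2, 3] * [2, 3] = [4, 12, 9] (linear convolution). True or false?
Recompute linear convolution of [2, 3] and [2, 3]: y[0] = 2×2 = 4; y[1] = 2×3 + 3×2 = 12; y[2] = 3×3 = 9 → [4, 12, 9]. Given [4, 12, 9] matches, so answer: Yes

Yes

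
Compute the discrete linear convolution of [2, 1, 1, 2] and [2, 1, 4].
y[0] = 2×2 = 4; y[1] = 2×1 + 1×2 = 4; y[2] = 2×4 + 1×1 + 1×2 = 11; y[3] = 1×4 + 1×1 + 2×2 = 9; y[4] = 1×4 + 2×1 = 6; y[5] = 2×4 = 8

[4, 4, 11, 9, 6, 8]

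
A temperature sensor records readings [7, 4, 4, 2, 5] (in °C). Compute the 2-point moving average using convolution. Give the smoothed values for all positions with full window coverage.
2-point moving average kernel = [1, 1]. Apply in 'valid' mode (full window coverage): avg[0] = (7 + 4) / 2 = 5.5; avg[1] = (4 + 4) / 2 = 4.0; avg[2] = (4 + 2) / 2 = 3.0; avg[3] = (2 + 5) / 2 = 3.5. Smoothed values: [5.5, 4.0, 3.0, 3.5]

[5.5, 4.0, 3.0, 3.5]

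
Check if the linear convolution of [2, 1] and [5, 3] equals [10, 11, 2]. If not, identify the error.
Recompute linear convolution of [2, 1] and [5, 3]: y[0] = 2×5 = 10; y[1] = 2×3 + 1×5 = 11; y[2] = 1×3 = 3 → [10, 11, 3]. Compare to given [10, 11, 2]: they differ at index 2: given 2, correct 3, so answer: No

No. Error at index 2: given 2, correct 3.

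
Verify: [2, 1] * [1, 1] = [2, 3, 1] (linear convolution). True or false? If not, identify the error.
Recompute linear convolution of [2, 1] and [1, 1]: y[0] = 2×1 = 2; y[1] = 2×1 + 1×1 = 3; y[2] = 1×1 = 1 → [2, 3, 1]. Given [2, 3, 1] matches, so answer: Yes

Yes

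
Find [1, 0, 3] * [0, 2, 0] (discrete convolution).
y[0] = 1×0 = 0; y[1] = 1×2 + 0×0 = 2; y[2] = 1×0 + 0×2 + 3×0 = 0; y[3] = 0×0 + 3×2 = 6; y[4] = 3×0 = 0

[0, 2, 0, 6, 0]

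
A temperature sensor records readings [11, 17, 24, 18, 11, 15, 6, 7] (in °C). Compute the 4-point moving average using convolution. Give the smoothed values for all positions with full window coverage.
4-point moving average kernel = [1, 1, 1, 1]. Apply in 'valid' mode (full window coverage): avg[0] = (11 + 17 + 24 + 18) / 4 = 17.5; avg[1] = (17 + 24 + 18 + 11) / 4 = 17.5; avg[2] = (24 + 18 + 11 + 15) / 4 = 17.0; avg[3] = (18 + 11 + 15 + 6) / 4 = 12.5; avg[4] = (11 + 15 + 6 + 7) / 4 = 9.75. Smoothed values: [17.5, 17.5, 17.0, 12.5, 9.75]

[17.5, 17.5, 17.0, 12.5, 9.75]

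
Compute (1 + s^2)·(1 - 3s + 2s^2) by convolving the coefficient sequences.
Ascending coefficients: a = [1, 0, 1], b = [1, -3, 2]. c[0] = 1×1 = 1; c[1] = 1×-3 + 0×1 = -3; c[2] = 1×2 + 0×-3 + 1×1 = 3; c[3] = 0×2 + 1×-3 = -3; c[4] = 1×2 = 2. Result coefficients: [1, -3, 3, -3, 2] → 1 - 3s + 3s^2 - 3s^3 + 2s^4

1 - 3s + 3s^2 - 3s^3 + 2s^4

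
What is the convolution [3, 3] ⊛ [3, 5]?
y[0] = 3×3 = 9; y[1] = 3×5 + 3×3 = 24; y[2] = 3×5 = 15

[9, 24, 15]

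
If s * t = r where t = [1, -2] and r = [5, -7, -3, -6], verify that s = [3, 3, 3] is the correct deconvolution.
Forward-compute [3, 3, 3] * [1, -2]: r[0] = 3×1 = 3; r[1] = 3×-2 + 3×1 = -3; r[2] = 3×-2 + 3×1 = -3; r[3] = 3×-2 = -6 → [3, -3, -3, -6]. Does not match given r = [5, -7, -3, -6].

Not verified. [3, 3, 3] * [1, -2] = [3, -3, -3, -6], which differs from [5, -7, -3, -6] at index 0.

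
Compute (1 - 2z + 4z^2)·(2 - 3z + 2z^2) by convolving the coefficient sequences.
Ascending coefficients: a = [1, -2, 4], b = [2, -3, 2]. c[0] = 1×2 = 2; c[1] = 1×-3 + -2×2 = -7; c[2] = 1×2 + -2×-3 + 4×2 = 16; c[3] = -2×2 + 4×-3 = -16; c[4] = 4×2 = 8. Result coefficients: [2, -7, 16, -16, 8] → 2 - 7z + 16z^2 - 16z^3 + 8z^4

2 - 7z + 16z^2 - 16z^3 + 8z^4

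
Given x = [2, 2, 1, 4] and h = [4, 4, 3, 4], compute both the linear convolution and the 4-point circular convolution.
Linear: y_lin[0] = 2×4 = 8; y_lin[1] = 2×4 + 2×4 = 16; y_lin[2] = 2×3 + 2×4 + 1×4 = 18; y_lin[3] = 2×4 + 2×3 + 1×4 + 4×4 = 34; y_lin[4] = 2×4 + 1×3 + 4×4 = 27; y_lin[5] = 1×4 + 4×3 = 16; y_lin[6] = 4×4 = 16 → [8, 16, 18, 34, 27, 16, 16]. Circular (length 4): y[0] = 2×4 + 2×4 + 1×3 + 4×4 = 35; y[1] = 2×4 + 2×4 + 1×4 + 4×3 = 32; y[2] = 2×3 + 2×4 + 1×4 + 4×4 = 34; y[3] = 2×4 + 2×3 + 1×4 + 4×4 = 34 → [35, 32, 34, 34]

Linear: [8, 16, 18, 34, 27, 16, 16], Circular: [35, 32, 34, 34]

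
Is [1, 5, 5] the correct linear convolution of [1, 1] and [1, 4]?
Recompute linear convolution of [1, 1] and [1, 4]: y[0] = 1×1 = 1; y[1] = 1×4 + 1×1 = 5; y[2] = 1×4 = 4 → [1, 5, 4]. Compare to given [1, 5, 5]: they differ at index 2: given 5, correct 4, so answer: No

No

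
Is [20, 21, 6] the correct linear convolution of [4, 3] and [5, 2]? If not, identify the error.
Recompute linear convolution of [4, 3] and [5, 2]: y[0] = 4×5 = 20; y[1] = 4×2 + 3×5 = 23; y[2] = 3×2 = 6 → [20, 23, 6]. Compare to given [20, 21, 6]: they differ at index 1: given 21, correct 23, so answer: No

No. Error at index 1: given 21, correct 23.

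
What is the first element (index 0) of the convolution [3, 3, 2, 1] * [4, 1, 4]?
Use y[k] = Σ_i a[i]·b[k-i] at k=0. y[0] = 3×4 = 12

12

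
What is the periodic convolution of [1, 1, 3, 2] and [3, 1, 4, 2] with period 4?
Use y[k] = Σ_j x[j]·h[(k-j) mod 4]. y[0] = 1×3 + 1×2 + 3×4 + 2×1 = 19; y[1] = 1×1 + 1×3 + 3×2 + 2×4 = 18; y[2] = 1×4 + 1×1 + 3×3 + 2×2 = 18; y[3] = 1×2 + 1×4 + 3×1 + 2×3 = 15. Result: [19, 18, 18, 15]

[19, 18, 18, 15]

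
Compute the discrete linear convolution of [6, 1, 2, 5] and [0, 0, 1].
y[0] = 6×0 = 0; y[1] = 6×0 + 1×0 = 0; y[2] = 6×1 + 1×0 + 2×0 = 6; y[3] = 1×1 + 2×0 + 5×0 = 1; y[4] = 2×1 + 5×0 = 2; y[5] = 5×1 = 5

[0, 0, 6, 1, 2, 5]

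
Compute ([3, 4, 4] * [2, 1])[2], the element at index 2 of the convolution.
Use y[k] = Σ_i a[i]·b[k-i] at k=2. y[2] = 4×1 + 4×2 = 12

12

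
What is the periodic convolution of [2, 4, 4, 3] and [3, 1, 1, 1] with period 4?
Use y[k] = Σ_j s[j]·t[(k-j) mod 4]. y[0] = 2×3 + 4×1 + 4×1 + 3×1 = 17; y[1] = 2×1 + 4×3 + 4×1 + 3×1 = 21; y[2] = 2×1 + 4×1 + 4×3 + 3×1 = 21; y[3] = 2×1 + 4×1 + 4×1 + 3×3 = 19. Result: [17, 21, 21, 19]

[17, 21, 21, 19]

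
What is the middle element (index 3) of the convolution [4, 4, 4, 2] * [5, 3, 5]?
Use y[k] = Σ_i a[i]·b[k-i] at k=3. y[3] = 4×5 + 4×3 + 2×5 = 42

42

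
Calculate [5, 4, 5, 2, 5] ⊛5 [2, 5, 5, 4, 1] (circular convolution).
Use y[k] = Σ_j a[j]·b[(k-j) mod 5]. y[0] = 5×2 + 4×1 + 5×4 + 2×5 + 5×5 = 69; y[1] = 5×5 + 4×2 + 5×1 + 2×4 + 5×5 = 71; y[2] = 5×5 + 4×5 + 5×2 + 2×1 + 5×4 = 77; y[3] = 5×4 + 4×5 + 5×5 + 2×2 + 5×1 = 74; y[4] = 5×1 + 4×4 + 5×5 + 2×5 + 5×2 = 66. Result: [69, 71, 77, 74, 66]

[69, 71, 77, 74, 66]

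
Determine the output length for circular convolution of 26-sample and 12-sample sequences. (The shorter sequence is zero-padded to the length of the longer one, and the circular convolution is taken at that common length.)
Circular convolution (zero-padding the shorter input) has length max(m, n) = max(26, 12) = 26

26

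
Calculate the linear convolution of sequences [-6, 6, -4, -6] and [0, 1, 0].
y[0] = -6×0 = 0; y[1] = -6×1 + 6×0 = -6; y[2] = -6×0 + 6×1 + -4×0 = 6; y[3] = 6×0 + -4×1 + -6×0 = -4; y[4] = -4×0 + -6×1 = -6; y[5] = -6×0 = 0

[0, -6, 6, -4, -6, 0]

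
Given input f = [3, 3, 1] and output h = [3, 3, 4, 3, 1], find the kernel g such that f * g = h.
Output length 5 = len(f) + len(g) - 1 ⇒ len(g) = 3. Solve g forward using g[k] = (h[k] - Σ_{i≥1} f[i]·g[k-i]) / f[0]: g[0] = h[0] / f[0] = 3 / 3 = 1; g[1] = (h[1] - 3×1) / f[0] = (3 - 3×1) / 3 = 0; g[2] = (h[2] - 3×0 - 1×1) / f[0] = (4 - 3×0 - 1×1) / 3 = 1. So g = [1, 0, 1]. Forward-check [3, 3, 1] * [1, 0, 1]: h[0] = 3×1 = 3; h[1] = 3×0 + 3×1 = 3; h[2] = 3×1 + 3×0 + 1×1 = 4; h[3] = 3×1 + 1×0 = 3; h[4] = 1×1 = 1 → [3, 3, 4, 3, 1] ✓

[1, 0, 1]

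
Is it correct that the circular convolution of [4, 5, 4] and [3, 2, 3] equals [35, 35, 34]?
Recompute circular convolution of [4, 5, 4] and [3, 2, 3]: y[0] = 4×3 + 5×3 + 4×2 = 35; y[1] = 4×2 + 5×3 + 4×3 = 35; y[2] = 4×3 + 5×2 + 4×3 = 34 → [35, 35, 34]. Given [35, 35, 34] matches, so answer: Yes

Yes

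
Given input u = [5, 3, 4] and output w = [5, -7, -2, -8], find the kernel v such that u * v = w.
Output length 4 = len(u) + len(v) - 1 ⇒ len(v) = 2. Solve v forward using v[k] = (w[k] - Σ_{i≥1} u[i]·v[k-i]) / u[0]: v[0] = w[0] / u[0] = 5 / 5 = 1; v[1] = (w[1] - 3×1) / u[0] = (-7 - 3×1) / 5 = -2. So v = [1, -2]. Forward-check [5, 3, 4] * [1, -2]: w[0] = 5×1 = 5; w[1] = 5×-2 + 3×1 = -7; w[2] = 3×-2 + 4×1 = -2; w[3] = 4×-2 = -8 → [5, -7, -2, -8] ✓

[1, -2]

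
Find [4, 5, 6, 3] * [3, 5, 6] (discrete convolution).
y[0] = 4×3 = 12; y[1] = 4×5 + 5×3 = 35; y[2] = 4×6 + 5×5 + 6×3 = 67; y[3] = 5×6 + 6×5 + 3×3 = 69; y[4] = 6×6 + 3×5 = 51; y[5] = 3×6 = 18

[12, 35, 67, 69, 51, 18]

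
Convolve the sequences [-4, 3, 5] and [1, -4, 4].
y[0] = -4×1 = -4; y[1] = -4×-4 + 3×1 = 19; y[2] = -4×4 + 3×-4 + 5×1 = -23; y[3] = 3×4 + 5×-4 = -8; y[4] = 5×4 = 20

[-4, 19, -23, -8, 20]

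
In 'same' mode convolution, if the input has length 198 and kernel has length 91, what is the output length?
'Same' mode returns an output with the same length as the input: 198

198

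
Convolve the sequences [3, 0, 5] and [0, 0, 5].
y[0] = 3×0 = 0; y[1] = 3×0 + 0×0 = 0; y[2] = 3×5 + 0×0 + 5×0 = 15; y[3] = 0×5 + 5×0 = 0; y[4] = 5×5 = 25

[0, 0, 15, 0, 25]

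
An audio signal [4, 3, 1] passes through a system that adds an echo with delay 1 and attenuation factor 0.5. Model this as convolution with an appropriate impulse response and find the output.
Direct-path + delayed-attenuated-path model → impulse response h = [1, 0.5] (1 at lag 0, 0.5 at lag 1). Output y[n] = x[n] + 0.5·x[n - 1] (with x[n] = 0 outside 0..2): y[0] = 4 + 0.5×0 = 4; y[1] = 3 + 0.5×4 = 5.0; y[2] = 1 + 0.5×3 = 2.5; y[3] = 0 + 0.5×1 = 0.5. So y = [4, 5.0, 2.5, 0.5]

[4, 5.0, 2.5, 0.5]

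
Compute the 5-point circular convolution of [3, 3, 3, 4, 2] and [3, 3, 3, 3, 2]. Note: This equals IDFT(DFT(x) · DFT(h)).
Either evaluate y[k] = Σ_j x[j]·h[(k-j) mod 5] directly, or use IDFT(DFT(x) · DFT(h)). y[0] = 3×3 + 3×2 + 3×3 + 4×3 + 2×3 = 42; y[1] = 3×3 + 3×3 + 3×2 + 4×3 + 2×3 = 42; y[2] = 3×3 + 3×3 + 3×3 + 4×2 + 2×3 = 41; y[3] = 3×3 + 3×3 + 3×3 + 4×3 + 2×2 = 43; y[4] = 3×2 + 3×3 + 3×3 + 4×3 + 2×3 = 42. Result: [42, 42, 41, 43, 42]

[42, 42, 41, 43, 42]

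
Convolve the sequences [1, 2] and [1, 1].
y[0] = 1×1 = 1; y[1] = 1×1 + 2×1 = 3; y[2] = 2×1 = 2

[1, 3, 2]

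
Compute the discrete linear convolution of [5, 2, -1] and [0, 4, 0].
y[0] = 5×0 = 0; y[1] = 5×4 + 2×0 = 20; y[2] = 5×0 + 2×4 + -1×0 = 8; y[3] = 2×0 + -1×4 = -4; y[4] = -1×0 = 0

[0, 20, 8, -4, 0]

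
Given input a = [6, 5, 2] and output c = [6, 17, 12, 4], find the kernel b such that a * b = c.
Output length 4 = len(a) + len(b) - 1 ⇒ len(b) = 2. Solve b forward using b[k] = (c[k] - Σ_{i≥1} a[i]·b[k-i]) / a[0]: b[0] = c[0] / a[0] = 6 / 6 = 1; b[1] = (c[1] - 5×1) / a[0] = (17 - 5×1) / 6 = 2. So b = [1, 2]. Forward-check [6, 5, 2] * [1, 2]: c[0] = 6×1 = 6; c[1] = 6×2 + 5×1 = 17; c[2] = 5×2 + 2×1 = 12; c[3] = 2×2 = 4 → [6, 17, 12, 4] ✓

[1, 2]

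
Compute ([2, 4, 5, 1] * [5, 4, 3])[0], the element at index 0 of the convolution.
Use y[k] = Σ_i a[i]·b[k-i] at k=0. y[0] = 2×5 = 10

10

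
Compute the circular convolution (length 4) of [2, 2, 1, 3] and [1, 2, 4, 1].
Use y[k] = Σ_j s[j]·t[(k-j) mod 4]. y[0] = 2×1 + 2×1 + 1×4 + 3×2 = 14; y[1] = 2×2 + 2×1 + 1×1 + 3×4 = 19; y[2] = 2×4 + 2×2 + 1×1 + 3×1 = 16; y[3] = 2×1 + 2×4 + 1×2 + 3×1 = 15. Result: [14, 19, 16, 15]

[14, 19, 16, 15]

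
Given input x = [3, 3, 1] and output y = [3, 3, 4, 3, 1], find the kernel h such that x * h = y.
Output length 5 = len(x) + len(h) - 1 ⇒ len(h) = 3. Solve h forward using h[k] = (y[k] - Σ_{i≥1} x[i]·h[k-i]) / x[0]: h[0] = y[0] / x[0] = 3 / 3 = 1; h[1] = (y[1] - 3×1) / x[0] = (3 - 3×1) / 3 = 0; h[2] = (y[2] - 3×0 - 1×1) / x[0] = (4 - 3×0 - 1×1) / 3 = 1. So h = [1, 0, 1]. Forward-check [3, 3, 1] * [1, 0, 1]: y[0] = 3×1 = 3; y[1] = 3×0 + 3×1 = 3; y[2] = 3×1 + 3×0 + 1×1 = 4; y[3] = 3×1 + 1×0 = 3; y[4] = 1×1 = 1 → [3, 3, 4, 3, 1] ✓

[1, 0, 1]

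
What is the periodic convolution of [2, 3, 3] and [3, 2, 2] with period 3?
Use y[k] = Σ_j f[j]·g[(k-j) mod 3]. y[0] = 2×3 + 3×2 + 3×2 = 18; y[1] = 2×2 + 3×3 + 3×2 = 19; y[2] = 2×2 + 3×2 + 3×3 = 19. Result: [18, 19, 19]

[18, 19, 19]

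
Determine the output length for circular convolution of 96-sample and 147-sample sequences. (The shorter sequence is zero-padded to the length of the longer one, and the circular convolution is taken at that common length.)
Circular convolution (zero-padding the shorter input) has length max(m, n) = max(96, 147) = 147

147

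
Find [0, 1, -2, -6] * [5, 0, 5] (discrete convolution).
y[0] = 0×5 = 0; y[1] = 0×0 + 1×5 = 5; y[2] = 0×5 + 1×0 + -2×5 = -10; y[3] = 1×5 + -2×0 + -6×5 = -25; y[4] = -2×5 + -6×0 = -10; y[5] = -6×5 = -30

[0, 5, -10, -25, -10, -30]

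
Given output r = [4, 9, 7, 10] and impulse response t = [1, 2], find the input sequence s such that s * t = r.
Deconvolve r=[4, 9, 7, 10] by t=[1, 2]. Since t[0]=1, solve forward: s[0] = r[0] / 1 = 4; s[1] = (r[1] - 4×2) / 1 = 1; s[2] = (r[2] - 1×2) / 1 = 5. So s = [4, 1, 5]. Check by forward convolution: r[0] = 4×1 = 4; r[1] = 4×2 + 1×1 = 9; r[2] = 1×2 + 5×1 = 7; r[3] = 5×2 = 10

[4, 1, 5]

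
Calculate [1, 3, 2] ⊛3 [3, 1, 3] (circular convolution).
Use y[k] = Σ_j a[j]·b[(k-j) mod 3]. y[0] = 1×3 + 3×3 + 2×1 = 14; y[1] = 1×1 + 3×3 + 2×3 = 16; y[2] = 1×3 + 3×1 + 2×3 = 12. Result: [14, 16, 12]

[14, 16, 12]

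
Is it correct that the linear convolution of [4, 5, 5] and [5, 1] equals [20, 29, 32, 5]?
Recompute linear convolution of [4, 5, 5] and [5, 1]: y[0] = 4×5 = 20; y[1] = 4×1 + 5×5 = 29; y[2] = 5×1 + 5×5 = 30; y[3] = 5×1 = 5 → [20, 29, 30, 5]. Compare to given [20, 29, 32, 5]: they differ at index 2: given 32, correct 30, so answer: No

No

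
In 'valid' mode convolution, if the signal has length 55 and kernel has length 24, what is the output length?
'Valid' mode counts only positions where the kernel fully overlaps the signal: m - n + 1 = 55 - 24 + 1 = 32

32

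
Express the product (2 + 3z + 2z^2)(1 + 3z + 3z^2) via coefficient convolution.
Ascending coefficients: a = [2, 3, 2], b = [1, 3, 3]. c[0] = 2×1 = 2; c[1] = 2×3 + 3×1 = 9; c[2] = 2×3 + 3×3 + 2×1 = 17; c[3] = 3×3 + 2×3 = 15; c[4] = 2×3 = 6. Result coefficients: [2, 9, 17, 15, 6] → 2 + 9z + 17z^2 + 15z^3 + 6z^4

2 + 9z + 17z^2 + 15z^3 + 6z^4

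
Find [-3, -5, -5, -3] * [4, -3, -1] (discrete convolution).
y[0] = -3×4 = -12; y[1] = -3×-3 + -5×4 = -11; y[2] = -3×-1 + -5×-3 + -5×4 = -2; y[3] = -5×-1 + -5×-3 + -3×4 = 8; y[4] = -5×-1 + -3×-3 = 14; y[5] = -3×-1 = 3

[-12, -11, -2, 8, 14, 3]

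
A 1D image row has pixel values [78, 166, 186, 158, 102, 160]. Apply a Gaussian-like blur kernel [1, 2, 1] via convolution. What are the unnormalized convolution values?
Convolve image row [78, 166, 186, 158, 102, 160] with kernel [1, 2, 1]: y[0] = 78×1 = 78; y[1] = 78×2 + 166×1 = 322; y[2] = 78×1 + 166×2 + 186×1 = 596; y[3] = 166×1 + 186×2 + 158×1 = 696; y[4] = 186×1 + 158×2 + 102×1 = 604; y[5] = 158×1 + 102×2 + 160×1 = 522; y[6] = 102×1 + 160×2 = 422; y[7] = 160×1 = 160 → [78, 322, 596, 696, 604, 522, 422, 160]. Normalization factor = sum(kernel) = 4.

[78, 322, 596, 696, 604, 522, 422, 160]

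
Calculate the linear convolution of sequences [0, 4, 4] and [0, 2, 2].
y[0] = 0×0 = 0; y[1] = 0×2 + 4×0 = 0; y[2] = 0×2 + 4×2 + 4×0 = 8; y[3] = 4×2 + 4×2 = 16; y[4] = 4×2 = 8

[0, 0, 8, 16, 8]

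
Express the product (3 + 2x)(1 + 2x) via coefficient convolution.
Ascending coefficients: a = [3, 2], b = [1, 2]. c[0] = 3×1 = 3; c[1] = 3×2 + 2×1 = 8; c[2] = 2×2 = 4. Result coefficients: [3, 8, 4] → 3 + 8x + 4x^2

3 + 8x + 4x^2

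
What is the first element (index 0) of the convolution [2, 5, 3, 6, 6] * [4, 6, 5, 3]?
Use y[k] = Σ_i a[i]·b[k-i] at k=0. y[0] = 2×4 = 8

8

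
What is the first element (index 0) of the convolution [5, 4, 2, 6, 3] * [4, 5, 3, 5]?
Use y[k] = Σ_i a[i]·b[k-i] at k=0. y[0] = 5×4 = 20

20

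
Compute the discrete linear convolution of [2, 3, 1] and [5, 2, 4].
y[0] = 2×5 = 10; y[1] = 2×2 + 3×5 = 19; y[2] = 2×4 + 3×2 + 1×5 = 19; y[3] = 3×4 + 1×2 = 14; y[4] = 1×4 = 4

[10, 19, 19, 14, 4]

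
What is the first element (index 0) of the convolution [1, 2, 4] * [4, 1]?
Use y[k] = Σ_i a[i]·b[k-i] at k=0. y[0] = 1×4 = 4

4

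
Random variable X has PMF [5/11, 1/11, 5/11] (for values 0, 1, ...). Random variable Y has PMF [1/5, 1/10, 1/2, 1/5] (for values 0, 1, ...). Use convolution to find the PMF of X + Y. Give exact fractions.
P(X+Y=k) = Σ_i P(X=i)·P(Y=k-i) — a convolution of [5/11, 1/11, 5/11] and [1/5, 1/10, 1/2, 1/5]. P(X+Y=0) = (5/11)×(1/5) = 1/11; P(X+Y=1) = (5/11)×(1/10) + (1/11)×(1/5) = 1/22 + 1/55 = 7/110; P(X+Y=2) = (5/11)×(1/2) + (1/11)×(1/10) + (5/11)×(1/5) = 5/22 + 1/110 + 1/11 = 18/55; P(X+Y=3) = (5/11)×(1/5) + (1/11)×(1/2) + (5/11)×(1/10) = 1/11 + 1/22 + 1/22 = 2/11; P(X+Y=4) = (1/11)×(1/5) + (5/11)×(1/2) = 1/55 + 5/22 = 27/110; P(X+Y=5) = (5/11)×(1/5) = 1/11. PMF: [1/11, 7/110, 18/55, 2/11, 27/110, 1/11] (sums to 1 ✓)

[1/11, 7/110, 18/55, 2/11, 27/110, 1/11]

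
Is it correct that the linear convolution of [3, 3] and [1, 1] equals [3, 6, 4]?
Recompute linear convolution of [3, 3] and [1, 1]: y[0] = 3×1 = 3; y[1] = 3×1 + 3×1 = 6; y[2] = 3×1 = 3 → [3, 6, 3]. Compare to given [3, 6, 4]: they differ at index 2: given 4, correct 3, so answer: No

No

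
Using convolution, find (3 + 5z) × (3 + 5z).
Ascending coefficients: a = [3, 5], b = [3, 5]. c[0] = 3×3 = 9; c[1] = 3×5 + 5×3 = 30; c[2] = 5×5 = 25. Result coefficients: [9, 30, 25] → 9 + 30z + 25z^2

9 + 30z + 25z^2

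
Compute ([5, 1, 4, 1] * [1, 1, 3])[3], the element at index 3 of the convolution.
Use y[k] = Σ_i a[i]·b[k-i] at k=3. y[3] = 1×3 + 4×1 + 1×1 = 8

8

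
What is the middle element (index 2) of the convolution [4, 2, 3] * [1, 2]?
Use y[k] = Σ_i a[i]·b[k-i] at k=2. y[2] = 2×2 + 3×1 = 7

7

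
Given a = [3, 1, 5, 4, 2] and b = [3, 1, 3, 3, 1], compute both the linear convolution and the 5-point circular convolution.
Linear: y_lin[0] = 3×3 = 9; y_lin[1] = 3×1 + 1×3 = 6; y_lin[2] = 3×3 + 1×1 + 5×3 = 25; y_lin[3] = 3×3 + 1×3 + 5×1 + 4×3 = 29; y_lin[4] = 3×1 + 1×3 + 5×3 + 4×1 + 2×3 = 31; y_lin[5] = 1×1 + 5×3 + 4×3 + 2×1 = 30; y_lin[6] = 5×1 + 4×3 + 2×3 = 23; y_lin[7] = 4×1 + 2×3 = 10; y_lin[8] = 2×1 = 2 → [9, 6, 25, 29, 31, 30, 23, 10, 2]. Circular (length 5): y[0] = 3×3 + 1×1 + 5×3 + 4×3 + 2×1 = 39; y[1] = 3×1 + 1×3 + 5×1 + 4×3 + 2×3 = 29; y[2] = 3×3 + 1×1 + 5×3 + 4×1 + 2×3 = 35; y[3] = 3×3 + 1×3 + 5×1 + 4×3 + 2×1 = 31; y[4] = 3×1 + 1×3 + 5×3 + 4×1 + 2×3 = 31 → [39, 29, 35, 31, 31]

Linear: [9, 6, 25, 29, 31, 30, 23, 10, 2], Circular: [39, 29, 35, 31, 31]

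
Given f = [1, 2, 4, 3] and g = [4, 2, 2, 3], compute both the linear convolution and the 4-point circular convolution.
Linear: y_lin[0] = 1×4 = 4; y_lin[1] = 1×2 + 2×4 = 10; y_lin[2] = 1×2 + 2×2 + 4×4 = 22; y_lin[3] = 1×3 + 2×2 + 4×2 + 3×4 = 27; y_lin[4] = 2×3 + 4×2 + 3×2 = 20; y_lin[5] = 4×3 + 3×2 = 18; y_lin[6] = 3×3 = 9 → [4, 10, 22, 27, 20, 18, 9]. Circular (length 4): y[0] = 1×4 + 2×3 + 4×2 + 3×2 = 24; y[1] = 1×2 + 2×4 + 4×3 + 3×2 = 28; y[2] = 1×2 + 2×2 + 4×4 + 3×3 = 31; y[3] = 1×3 + 2×2 + 4×2 + 3×4 = 27 → [24, 28, 31, 27]

Linear: [4, 10, 22, 27, 20, 18, 9], Circular: [24, 28, 31, 27]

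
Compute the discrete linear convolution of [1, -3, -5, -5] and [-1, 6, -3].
y[0] = 1×-1 = -1; y[1] = 1×6 + -3×-1 = 9; y[2] = 1×-3 + -3×6 + -5×-1 = -16; y[3] = -3×-3 + -5×6 + -5×-1 = -16; y[4] = -5×-3 + -5×6 = -15; y[5] = -5×-3 = 15

[-1, 9, -16, -16, -15, 15]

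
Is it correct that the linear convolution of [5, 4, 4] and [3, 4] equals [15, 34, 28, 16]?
Recompute linear convolution of [5, 4, 4] and [3, 4]: y[0] = 5×3 = 15; y[1] = 5×4 + 4×3 = 32; y[2] = 4×4 + 4×3 = 28; y[3] = 4×4 = 16 → [15, 32, 28, 16]. Compare to given [15, 34, 28, 16]: they differ at index 1: given 34, correct 32, so answer: No

No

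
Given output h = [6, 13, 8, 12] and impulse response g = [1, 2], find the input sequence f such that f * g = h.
Deconvolve h=[6, 13, 8, 12] by g=[1, 2]. Since g[0]=1, solve forward: f[0] = h[0] / 1 = 6; f[1] = (h[1] - 6×2) / 1 = 1; f[2] = (h[2] - 1×2) / 1 = 6. So f = [6, 1, 6]. Check by forward convolution: h[0] = 6×1 = 6; h[1] = 6×2 + 1×1 = 13; h[2] = 1×2 + 6×1 = 8; h[3] = 6×2 = 12

[6, 1, 6]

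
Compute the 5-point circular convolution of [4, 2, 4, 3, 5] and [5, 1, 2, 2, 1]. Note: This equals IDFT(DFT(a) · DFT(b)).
Either evaluate y[k] = Σ_j a[j]·b[(k-j) mod 5] directly, or use IDFT(DFT(a) · DFT(b)). y[0] = 4×5 + 2×1 + 4×2 + 3×2 + 5×1 = 41; y[1] = 4×1 + 2×5 + 4×1 + 3×2 + 5×2 = 34; y[2] = 4×2 + 2×1 + 4×5 + 3×1 + 5×2 = 43; y[3] = 4×2 + 2×2 + 4×1 + 3×5 + 5×1 = 36; y[4] = 4×1 + 2×2 + 4×2 + 3×1 + 5×5 = 44. Result: [41, 34, 43, 36, 44]

[41, 34, 43, 36, 44]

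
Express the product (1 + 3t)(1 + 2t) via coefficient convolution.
Ascending coefficients: a = [1, 3], b = [1, 2]. c[0] = 1×1 = 1; c[1] = 1×2 + 3×1 = 5; c[2] = 3×2 = 6. Result coefficients: [1, 5, 6] → 1 + 5t + 6t^2

1 + 5t + 6t^2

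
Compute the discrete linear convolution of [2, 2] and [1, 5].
y[0] = 2×1 = 2; y[1] = 2×5 + 2×1 = 12; y[2] = 2×5 = 10

[2, 12, 10]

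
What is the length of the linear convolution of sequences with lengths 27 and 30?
Linear/full convolution length: m + n - 1 = 27 + 30 - 1 = 56

56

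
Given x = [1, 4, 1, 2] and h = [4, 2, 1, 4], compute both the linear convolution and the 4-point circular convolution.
Linear: y_lin[0] = 1×4 = 4; y_lin[1] = 1×2 + 4×4 = 18; y_lin[2] = 1×1 + 4×2 + 1×4 = 13; y_lin[3] = 1×4 + 4×1 + 1×2 + 2×4 = 18; y_lin[4] = 4×4 + 1×1 + 2×2 = 21; y_lin[5] = 1×4 + 2×1 = 6; y_lin[6] = 2×4 = 8 → [4, 18, 13, 18, 21, 6, 8]. Circular (length 4): y[0] = 1×4 + 4×4 + 1×1 + 2×2 = 25; y[1] = 1×2 + 4×4 + 1×4 + 2×1 = 24; y[2] = 1×1 + 4×2 + 1×4 + 2×4 = 21; y[3] = 1×4 + 4×1 + 1×2 + 2×4 = 18 → [25, 24, 21, 18]

Linear: [4, 18, 13, 18, 21, 6, 8], Circular: [25, 24, 21, 18]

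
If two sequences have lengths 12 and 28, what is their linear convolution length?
Linear/full convolution length: m + n - 1 = 12 + 28 - 1 = 39

39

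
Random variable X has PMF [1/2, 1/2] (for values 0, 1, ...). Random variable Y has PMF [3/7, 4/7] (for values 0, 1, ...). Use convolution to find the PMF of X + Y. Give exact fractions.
P(X+Y=k) = Σ_i P(X=i)·P(Y=k-i) — a convolution of [1/2, 1/2] and [3/7, 4/7]. P(X+Y=0) = (1/2)×(3/7) = 3/14; P(X+Y=1) = (1/2)×(4/7) + (1/2)×(3/7) = 2/7 + 3/14 = 1/2; P(X+Y=2) = (1/2)×(4/7) = 2/7. PMF: [3/14, 1/2, 2/7] (sums to 1 ✓)

[3/14, 1/2, 2/7]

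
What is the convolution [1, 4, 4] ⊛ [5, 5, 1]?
y[0] = 1×5 = 5; y[1] = 1×5 + 4×5 = 25; y[2] = 1×1 + 4×5 + 4×5 = 41; y[3] = 4×1 + 4×5 = 24; y[4] = 4×1 = 4

[5, 25, 41, 24, 4]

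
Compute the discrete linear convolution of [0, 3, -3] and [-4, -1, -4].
y[0] = 0×-4 = 0; y[1] = 0×-1 + 3×-4 = -12; y[2] = 0×-4 + 3×-1 + -3×-4 = 9; y[3] = 3×-4 + -3×-1 = -9; y[4] = -3×-4 = 12

[0, -12, 9, -9, 12]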